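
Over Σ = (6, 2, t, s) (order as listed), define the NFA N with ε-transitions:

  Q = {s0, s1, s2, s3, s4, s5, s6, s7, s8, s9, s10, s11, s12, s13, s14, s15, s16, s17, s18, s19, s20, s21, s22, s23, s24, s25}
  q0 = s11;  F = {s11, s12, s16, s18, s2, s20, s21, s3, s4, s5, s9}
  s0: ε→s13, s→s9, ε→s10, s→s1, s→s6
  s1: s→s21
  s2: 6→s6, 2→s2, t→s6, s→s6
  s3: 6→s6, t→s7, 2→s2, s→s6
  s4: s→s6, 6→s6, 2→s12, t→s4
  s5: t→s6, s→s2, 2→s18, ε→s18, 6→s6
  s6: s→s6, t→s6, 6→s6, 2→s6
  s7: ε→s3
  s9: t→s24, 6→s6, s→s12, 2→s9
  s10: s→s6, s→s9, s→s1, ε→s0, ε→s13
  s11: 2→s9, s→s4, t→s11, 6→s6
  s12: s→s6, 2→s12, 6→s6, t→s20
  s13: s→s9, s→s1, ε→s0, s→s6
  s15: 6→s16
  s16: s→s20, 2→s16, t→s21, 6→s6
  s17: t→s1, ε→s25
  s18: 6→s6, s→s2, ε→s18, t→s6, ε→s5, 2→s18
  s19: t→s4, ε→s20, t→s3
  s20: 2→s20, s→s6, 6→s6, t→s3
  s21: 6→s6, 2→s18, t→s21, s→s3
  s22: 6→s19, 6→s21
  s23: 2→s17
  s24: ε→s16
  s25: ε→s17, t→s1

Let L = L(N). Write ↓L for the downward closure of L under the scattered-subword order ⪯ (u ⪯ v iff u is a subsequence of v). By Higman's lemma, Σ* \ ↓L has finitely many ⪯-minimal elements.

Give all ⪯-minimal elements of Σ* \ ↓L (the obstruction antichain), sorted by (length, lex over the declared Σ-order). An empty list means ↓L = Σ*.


A = [6, ss, 2tt2t].

|Q|=26, |F|=11, |δ|=79 (13 ε).
min D↑ (11 st, q0=0, F={1}): 0:6→1,2→2,t→0,s→3 1:6→1,2→1,t→1,s→1 2:6→1,2→2,t→4,s→5 3:6→1,2→5,t→3,s→1 4:6→1,2→4,t→6,s→7 5:6→1,2→5,t→7,s→1 6:6→1,2→8,t→6,s→9 7:6→1,2→7,t→9,s→1 8:6→1,2→8,t→1,s→10 9:6→1,2→10,t→9,s→1 10:6→1,2→10,t→1,s→1 [Hopcroft].
'6': run [14, 1] end={s6} rej; 1/1 del acc.
'ss': N↓-sim [14, 7, 1] end={s6} rej; 2/2 del acc.
'2tt2t': N↓-sim [14, 12, 10, 7, 4, 1] end={s6} ∉↓L; 5/5 deletions ∈↓L.
3 words, ⪯-incomp.


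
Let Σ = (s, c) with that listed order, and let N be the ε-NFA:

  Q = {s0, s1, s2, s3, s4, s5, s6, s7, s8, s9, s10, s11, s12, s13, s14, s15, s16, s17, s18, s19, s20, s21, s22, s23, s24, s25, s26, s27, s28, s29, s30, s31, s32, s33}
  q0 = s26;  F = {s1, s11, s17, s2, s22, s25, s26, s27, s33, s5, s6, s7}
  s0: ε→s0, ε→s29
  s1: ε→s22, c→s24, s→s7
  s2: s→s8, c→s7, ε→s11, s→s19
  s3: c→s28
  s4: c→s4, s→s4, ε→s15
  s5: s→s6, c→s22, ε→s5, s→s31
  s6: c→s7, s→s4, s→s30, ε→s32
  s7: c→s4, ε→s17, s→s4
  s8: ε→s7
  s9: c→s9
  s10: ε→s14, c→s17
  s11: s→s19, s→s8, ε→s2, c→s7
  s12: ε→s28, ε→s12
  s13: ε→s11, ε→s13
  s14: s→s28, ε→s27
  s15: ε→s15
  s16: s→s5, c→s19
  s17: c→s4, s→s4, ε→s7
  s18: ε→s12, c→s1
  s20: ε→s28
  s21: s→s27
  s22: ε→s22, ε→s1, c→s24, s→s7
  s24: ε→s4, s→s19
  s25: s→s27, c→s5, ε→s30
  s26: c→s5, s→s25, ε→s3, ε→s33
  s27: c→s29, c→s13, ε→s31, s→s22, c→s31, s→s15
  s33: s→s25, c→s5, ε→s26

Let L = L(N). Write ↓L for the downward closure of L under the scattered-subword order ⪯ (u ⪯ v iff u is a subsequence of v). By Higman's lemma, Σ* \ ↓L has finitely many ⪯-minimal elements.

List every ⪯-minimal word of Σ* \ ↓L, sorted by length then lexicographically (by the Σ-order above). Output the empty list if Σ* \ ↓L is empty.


|Q|=34, |F|=12, |δ|=70 (28 ε).
min D↑ (9 st, q0=0, F={7}): 0:s→1,c→2 1:s→3,c→2 2:s→4,c→5 3:s→5,c→6 4:s→7,c→8 5:s→8,c→7 6:s→8,c→8 7:s→7,c→7 8:s→7,c→7 (ε-aug+det+¬).
'css': |S_i|=[24, 19, 10, 3] end={s15,s30,s4} ∉↓L; 3/3 single-dels accept.
'ccc': N↓-sim [24, 19, 8, 4] end={s15,s19,s24,s4} ∉↓L; 3/3 single-dels accept.
'sssc': |S_i|=[24, 20, 18, 10, 4] end={s15,s19,s24,s4} — reject; 4/4 single-dels accept.
'sssss': |S_i|=[24, 20, 18, 10, 5, 2] end={s15,s4} rej; 5/5 deletions ∈↓L.
'ssccs': |S_i|=[24, 20, 18, 12, 4, 2] end={s15,s4} — reject; 5/5 del acc.
5 minimals (antichain).

min(Σ*\↓L) = [css, ccc, sssc, sssss, ssccs].


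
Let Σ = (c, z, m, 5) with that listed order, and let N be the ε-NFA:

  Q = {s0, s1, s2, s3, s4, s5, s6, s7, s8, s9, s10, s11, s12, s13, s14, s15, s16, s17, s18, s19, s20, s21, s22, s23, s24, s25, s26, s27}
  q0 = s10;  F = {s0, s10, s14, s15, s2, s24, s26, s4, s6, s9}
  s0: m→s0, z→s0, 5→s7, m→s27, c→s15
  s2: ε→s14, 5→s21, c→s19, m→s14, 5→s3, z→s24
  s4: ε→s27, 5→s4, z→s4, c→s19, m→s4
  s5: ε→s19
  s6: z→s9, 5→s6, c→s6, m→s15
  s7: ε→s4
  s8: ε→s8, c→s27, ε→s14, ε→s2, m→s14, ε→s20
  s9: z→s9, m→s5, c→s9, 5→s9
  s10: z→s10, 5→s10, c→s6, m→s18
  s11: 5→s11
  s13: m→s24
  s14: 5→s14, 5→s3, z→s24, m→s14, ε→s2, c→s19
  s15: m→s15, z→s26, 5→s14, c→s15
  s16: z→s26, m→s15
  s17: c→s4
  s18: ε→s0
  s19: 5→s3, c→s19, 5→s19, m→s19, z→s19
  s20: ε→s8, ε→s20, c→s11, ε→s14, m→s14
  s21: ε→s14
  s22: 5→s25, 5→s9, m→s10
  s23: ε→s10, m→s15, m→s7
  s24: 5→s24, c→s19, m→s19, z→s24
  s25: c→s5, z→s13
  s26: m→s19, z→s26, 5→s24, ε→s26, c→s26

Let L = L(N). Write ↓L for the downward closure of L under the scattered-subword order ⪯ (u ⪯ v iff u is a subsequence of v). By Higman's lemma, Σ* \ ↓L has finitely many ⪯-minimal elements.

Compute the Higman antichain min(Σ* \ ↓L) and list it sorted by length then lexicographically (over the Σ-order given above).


|Q|=28, |F|=10, |δ|=80 (16 ε).
min D↑ (10 st, q0=0, F={6}): 0:c→1,z→0,m→2,5→0 1:c→1,z→3,m→4,5→1 2:c→4,z→2,m→2,5→5 3:c→3,z→3,m→6,5→3 4:c→4,z→7,m→4,5→8 5:c→6,z→5,m→5,5→5 6:c→6,z→6,m→6,5→6 7:c→7,z→7,m→6,5→9 8:c→6,z→9,m→8,5→8 9:c→6,z→9,m→6,5→9 (ε-aug+det+¬).
'czm': run [17, 11, 6, 3] end={s19,s3,s5} ∉↓L; 3/3 single-dels accept.
'm5c': run [17, 14, 9, 2] end={s19,s3} ∉↓L; 3/3 del acc.
2 words, ⪯-incomp.

A = [czm, m5c].


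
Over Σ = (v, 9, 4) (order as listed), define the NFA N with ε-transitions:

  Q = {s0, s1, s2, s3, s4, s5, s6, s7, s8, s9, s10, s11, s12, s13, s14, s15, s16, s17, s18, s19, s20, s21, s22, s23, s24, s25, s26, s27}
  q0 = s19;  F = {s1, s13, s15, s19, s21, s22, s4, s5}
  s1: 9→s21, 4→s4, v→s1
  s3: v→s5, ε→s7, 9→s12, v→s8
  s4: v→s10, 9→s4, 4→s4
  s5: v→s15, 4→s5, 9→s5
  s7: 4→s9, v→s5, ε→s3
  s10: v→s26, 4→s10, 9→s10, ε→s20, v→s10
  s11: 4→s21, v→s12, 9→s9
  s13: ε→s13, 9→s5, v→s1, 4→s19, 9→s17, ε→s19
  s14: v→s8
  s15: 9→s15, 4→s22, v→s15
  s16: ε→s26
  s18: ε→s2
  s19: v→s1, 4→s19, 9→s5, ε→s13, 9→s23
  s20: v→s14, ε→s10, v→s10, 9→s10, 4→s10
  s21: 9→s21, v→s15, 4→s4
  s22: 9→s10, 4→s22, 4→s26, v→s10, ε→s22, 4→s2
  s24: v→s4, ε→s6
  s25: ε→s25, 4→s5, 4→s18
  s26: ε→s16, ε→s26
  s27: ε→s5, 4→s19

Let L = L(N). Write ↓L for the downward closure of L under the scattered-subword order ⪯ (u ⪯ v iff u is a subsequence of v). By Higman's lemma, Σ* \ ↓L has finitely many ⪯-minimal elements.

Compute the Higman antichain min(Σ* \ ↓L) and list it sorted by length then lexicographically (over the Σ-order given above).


Antichain: [v4v, 9v49].

|Q|=28, |F|=8, |δ|=64 (15 ε).
min D↑ (8 st, q0=0, F={6}): 0:v→1,9→2,4→0 1:v→1,9→3,4→4 2:v→5,9→2,4→2 3:v→5,9→3,4→4 4:v→6,9→4,4→4 5:v→5,9→5,4→7 6:v→6,9→6,4→6 7:v→6,9→6,4→7.
'v4v': run [17, 12, 9, 6] end={s10,s14,s16,s20,s26,s8} ∉↓L; 3/3 single-dels accept.
'9v49': N↓-sim [17, 14, 9, 8, 6] end={s10,s14,s16,s20,s26,s8} rej; 4/4 del acc.
2 words, ⪯-incomp.


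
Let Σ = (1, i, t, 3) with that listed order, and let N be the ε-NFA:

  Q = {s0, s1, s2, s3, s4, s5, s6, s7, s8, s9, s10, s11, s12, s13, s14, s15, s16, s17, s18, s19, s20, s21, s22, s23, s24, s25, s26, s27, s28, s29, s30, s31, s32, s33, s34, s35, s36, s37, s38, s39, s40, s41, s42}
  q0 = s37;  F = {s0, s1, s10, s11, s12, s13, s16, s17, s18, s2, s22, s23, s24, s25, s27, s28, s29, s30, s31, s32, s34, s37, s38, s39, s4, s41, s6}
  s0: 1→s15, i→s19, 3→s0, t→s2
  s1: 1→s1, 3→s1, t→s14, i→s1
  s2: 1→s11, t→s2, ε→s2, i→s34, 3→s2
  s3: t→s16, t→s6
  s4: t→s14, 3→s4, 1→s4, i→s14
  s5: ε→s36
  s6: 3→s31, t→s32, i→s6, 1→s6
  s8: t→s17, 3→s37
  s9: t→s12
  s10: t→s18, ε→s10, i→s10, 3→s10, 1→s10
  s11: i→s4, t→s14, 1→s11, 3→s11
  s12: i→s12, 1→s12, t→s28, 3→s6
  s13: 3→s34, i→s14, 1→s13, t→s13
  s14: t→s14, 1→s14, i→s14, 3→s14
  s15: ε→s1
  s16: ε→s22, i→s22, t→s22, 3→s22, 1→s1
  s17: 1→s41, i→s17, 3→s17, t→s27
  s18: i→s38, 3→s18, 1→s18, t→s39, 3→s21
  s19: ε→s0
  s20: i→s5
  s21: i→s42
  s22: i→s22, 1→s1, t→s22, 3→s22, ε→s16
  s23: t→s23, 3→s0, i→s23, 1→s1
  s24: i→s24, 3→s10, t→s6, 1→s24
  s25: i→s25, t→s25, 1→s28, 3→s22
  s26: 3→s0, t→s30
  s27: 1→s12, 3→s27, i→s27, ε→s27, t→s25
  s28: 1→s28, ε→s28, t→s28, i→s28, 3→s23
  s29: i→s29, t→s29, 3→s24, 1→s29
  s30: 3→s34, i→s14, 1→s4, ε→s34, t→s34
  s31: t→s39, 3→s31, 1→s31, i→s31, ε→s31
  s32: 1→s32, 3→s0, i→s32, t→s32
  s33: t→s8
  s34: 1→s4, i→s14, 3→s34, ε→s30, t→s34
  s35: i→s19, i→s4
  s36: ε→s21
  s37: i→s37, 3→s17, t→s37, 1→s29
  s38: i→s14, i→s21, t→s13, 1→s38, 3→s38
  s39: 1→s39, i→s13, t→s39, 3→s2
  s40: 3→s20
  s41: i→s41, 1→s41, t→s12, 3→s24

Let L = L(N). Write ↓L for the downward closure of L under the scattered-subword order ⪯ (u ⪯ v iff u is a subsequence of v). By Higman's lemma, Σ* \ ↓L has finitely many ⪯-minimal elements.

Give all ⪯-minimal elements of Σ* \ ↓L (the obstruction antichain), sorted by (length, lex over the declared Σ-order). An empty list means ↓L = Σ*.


|Q|=43, |F|=27, |δ|=140 (13 ε).
min D↑ (26 st, q0=0, F={22}): 0:1→1,i→0,t→0,3→2 1:1→1,i→1,t→1,3→3 2:1→4,i→2,t→5,3→2 3:1→3,i→3,t→6,3→7 4:1→4,i→4,t→8,3→3 5:1→8,i→5,t→9,3→5 6:1→6,i→6,t→10,3→11 7:1→7,i→7,t→12,3→7 8:1→8,i→8,t→13,3→6 9:1→13,i→9,t→9,3→14 10:1→10,i→10,t→10,3→15 11:1→11,i→11,t→16,3→11 12:1→12,i→17,t→16,3→12 13:1→13,i→13,t→13,3→18 14:1→19,i→14,t→14,3→14 15:1→19,i→15,t→20,3→15 16:1→16,i→21,t→16,3→20 17:1→17,i→22,t→21,3→17 18:1→19,i→18,t→18,3→15 19:1→19,i→19,t→22,3→19 20:1→23,i→24,t→20,3→20 21:1→21,i→22,t→21,3→24 22:1→22,i→22,t→22,3→22 23:1→23,i→25,t→22,3→23 24:1→25,i→22,t→24,3→24 25:1→25,i→22,t→22,3→25.
'133tii': N↓-sim [32, 26, 22, 18, 12, 8, 3] end={s14,s21,s42} rej; 6/6 single-dels accept.
'3tt31t': |S_i|=[32, 30, 26, 18, 13, 5, 1] end={s14} rej; 6/6 deletions ∈↓L.
2 words, ⪯-incomp.

min(Σ*\↓L) = [133tii, 3tt31t].


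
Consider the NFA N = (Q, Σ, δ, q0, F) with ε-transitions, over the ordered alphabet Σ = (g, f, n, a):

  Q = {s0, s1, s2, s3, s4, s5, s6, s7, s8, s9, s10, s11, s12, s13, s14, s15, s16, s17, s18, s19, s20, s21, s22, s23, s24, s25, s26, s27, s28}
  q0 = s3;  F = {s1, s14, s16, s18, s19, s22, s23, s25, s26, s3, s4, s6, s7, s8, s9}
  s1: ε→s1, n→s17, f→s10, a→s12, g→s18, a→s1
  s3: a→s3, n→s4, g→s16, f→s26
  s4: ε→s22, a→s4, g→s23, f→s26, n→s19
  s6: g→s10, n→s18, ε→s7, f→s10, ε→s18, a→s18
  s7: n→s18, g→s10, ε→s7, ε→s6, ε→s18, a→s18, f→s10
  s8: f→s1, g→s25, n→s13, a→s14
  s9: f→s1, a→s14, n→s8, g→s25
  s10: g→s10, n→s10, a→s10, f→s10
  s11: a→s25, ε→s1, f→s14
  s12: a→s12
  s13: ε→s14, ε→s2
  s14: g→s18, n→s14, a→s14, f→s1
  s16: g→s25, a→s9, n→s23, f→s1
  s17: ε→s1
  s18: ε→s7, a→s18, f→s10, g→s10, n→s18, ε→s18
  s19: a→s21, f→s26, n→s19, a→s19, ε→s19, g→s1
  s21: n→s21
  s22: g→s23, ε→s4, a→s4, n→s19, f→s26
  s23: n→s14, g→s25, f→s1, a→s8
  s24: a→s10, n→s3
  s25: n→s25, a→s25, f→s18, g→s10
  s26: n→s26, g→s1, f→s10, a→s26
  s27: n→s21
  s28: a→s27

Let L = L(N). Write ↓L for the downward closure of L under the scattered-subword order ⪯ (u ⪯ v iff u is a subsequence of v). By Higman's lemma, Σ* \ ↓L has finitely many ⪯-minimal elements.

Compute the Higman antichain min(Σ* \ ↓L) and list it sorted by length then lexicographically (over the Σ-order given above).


A = [ff, ggg, nngf, gaagf].

|Q|=29, |F|=15, |δ|=89 (15 ε).
min D↑ (13 st, q0=0, F={8}): 0:g→1,f→2,n→3,a→0 1:g→4,f→5,n→6,a→7 2:g→5,f→8,n→2,a→2 3:g→6,f→2,n→9,a→3 4:g→8,f→10,n→4,a→4 5:g→10,f→8,n→5,a→5 6:g→4,f→5,n→11,a→12 7:g→4,f→5,n→12,a→11 8:g→8,f→8,n→8,a→8 9:g→5,f→2,n→9,a→9 10:g→8,f→8,n→10,a→10 11:g→10,f→5,n→11,a→11 12:g→4,f→5,n→11,a→11 (ε-aug+det+¬).
'ff': run [21, 8, 1] end={s10} rej; 2/2 del acc.
'ggg': run [21, 15, 5, 1] end={s10} ∉↓L; 3/3 del acc.
'nngf': run [21, 18, 14, 7, 1] end={s10} ∉↓L; 4/4 deletions ∈↓L.
'gaagf': run [21, 15, 13, 9, 4, 1] end={s10} ∉↓L; 5/5 deletions ∈↓L.
4 obstructions.


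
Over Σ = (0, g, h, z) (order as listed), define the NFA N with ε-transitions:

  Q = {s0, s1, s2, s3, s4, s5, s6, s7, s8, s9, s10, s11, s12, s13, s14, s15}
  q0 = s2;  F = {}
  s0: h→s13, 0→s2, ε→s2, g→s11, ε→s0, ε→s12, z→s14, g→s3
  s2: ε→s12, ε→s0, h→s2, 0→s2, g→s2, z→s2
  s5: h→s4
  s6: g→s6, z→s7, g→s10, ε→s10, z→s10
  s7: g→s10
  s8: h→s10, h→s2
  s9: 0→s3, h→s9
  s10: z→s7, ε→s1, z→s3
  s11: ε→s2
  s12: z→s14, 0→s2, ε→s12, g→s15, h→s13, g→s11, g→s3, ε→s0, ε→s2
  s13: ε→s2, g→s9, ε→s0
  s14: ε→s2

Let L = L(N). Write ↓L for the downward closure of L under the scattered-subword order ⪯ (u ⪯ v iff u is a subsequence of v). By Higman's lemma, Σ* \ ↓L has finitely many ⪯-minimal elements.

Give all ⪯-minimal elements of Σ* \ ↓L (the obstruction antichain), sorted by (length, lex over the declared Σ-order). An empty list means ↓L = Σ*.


|Q|=16, |F|=0, |δ|=42 (14 ε).
min D↑ (1 st, q0=0, F={0}): 0:0→0,g→0,h→0,z→0.
ε ∈ L(D↑) ⇒ ↓L = ∅.

min(Σ*\↓L) = [ε].


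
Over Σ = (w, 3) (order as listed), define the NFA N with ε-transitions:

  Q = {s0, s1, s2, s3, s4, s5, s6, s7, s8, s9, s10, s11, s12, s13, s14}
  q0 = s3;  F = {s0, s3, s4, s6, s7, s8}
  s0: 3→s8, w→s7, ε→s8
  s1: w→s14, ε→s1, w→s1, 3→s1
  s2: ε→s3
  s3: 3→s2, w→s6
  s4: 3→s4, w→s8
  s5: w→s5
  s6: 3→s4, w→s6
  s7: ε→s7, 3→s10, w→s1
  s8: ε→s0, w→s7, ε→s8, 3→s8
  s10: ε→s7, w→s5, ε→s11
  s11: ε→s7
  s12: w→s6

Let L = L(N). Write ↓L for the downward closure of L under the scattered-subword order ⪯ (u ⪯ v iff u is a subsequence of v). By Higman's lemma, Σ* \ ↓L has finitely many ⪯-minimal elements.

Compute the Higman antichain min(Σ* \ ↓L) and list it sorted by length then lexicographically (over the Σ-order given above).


A = [w3www].

|Q|=15, |F|=6, |δ|=27 (9 ε).
min D↑ (6 st, q0=0, F={5}): 0:w→1,3→0 1:w→1,3→2 2:w→3,3→2 3:w→4,3→3 4:w→5,3→4 5:w→5,3→5.
'w3www': N↓-sim [12, 10, 9, 8, 6, 3] end={s1,s14,s5} ∉↓L; 5/5 deletions ∈↓L.
1 words, ⪯-incomp.


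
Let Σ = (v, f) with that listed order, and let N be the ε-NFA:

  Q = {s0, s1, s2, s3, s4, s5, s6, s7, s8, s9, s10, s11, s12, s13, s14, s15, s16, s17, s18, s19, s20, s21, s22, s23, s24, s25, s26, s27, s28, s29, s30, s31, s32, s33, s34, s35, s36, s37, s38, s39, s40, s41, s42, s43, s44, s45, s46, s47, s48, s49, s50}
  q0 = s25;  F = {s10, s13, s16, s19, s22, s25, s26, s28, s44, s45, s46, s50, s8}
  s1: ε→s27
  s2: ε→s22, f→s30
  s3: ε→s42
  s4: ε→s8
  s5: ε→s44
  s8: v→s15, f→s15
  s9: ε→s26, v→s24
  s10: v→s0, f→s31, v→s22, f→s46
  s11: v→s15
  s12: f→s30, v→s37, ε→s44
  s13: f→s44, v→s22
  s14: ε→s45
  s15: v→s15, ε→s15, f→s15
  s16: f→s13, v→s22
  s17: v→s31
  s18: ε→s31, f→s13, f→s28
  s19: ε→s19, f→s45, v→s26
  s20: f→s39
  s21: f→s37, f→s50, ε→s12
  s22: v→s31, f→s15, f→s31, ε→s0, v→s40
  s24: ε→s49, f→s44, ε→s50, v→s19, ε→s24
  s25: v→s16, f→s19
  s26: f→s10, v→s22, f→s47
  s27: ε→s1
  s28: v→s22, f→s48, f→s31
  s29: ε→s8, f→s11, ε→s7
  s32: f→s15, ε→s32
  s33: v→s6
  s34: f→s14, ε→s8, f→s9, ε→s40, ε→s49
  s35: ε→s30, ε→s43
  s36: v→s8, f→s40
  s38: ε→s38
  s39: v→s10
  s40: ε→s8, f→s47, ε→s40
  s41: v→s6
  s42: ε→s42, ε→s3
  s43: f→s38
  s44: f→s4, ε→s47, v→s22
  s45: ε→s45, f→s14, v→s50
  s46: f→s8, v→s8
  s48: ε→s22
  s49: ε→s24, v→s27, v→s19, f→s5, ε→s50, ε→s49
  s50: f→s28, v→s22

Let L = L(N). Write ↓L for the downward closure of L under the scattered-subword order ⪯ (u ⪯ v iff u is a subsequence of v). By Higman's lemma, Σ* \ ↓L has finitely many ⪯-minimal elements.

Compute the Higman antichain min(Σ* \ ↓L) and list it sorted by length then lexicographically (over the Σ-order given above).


|Q|=51, |F|=13, |δ|=97 (36 ε).
min D↑ (14 st, q0=0, F={8}): 0:v→1,f→2 1:v→3,f→4 2:v→5,f→6 3:v→7,f→8 4:v→3,f→9 5:v→3,f→10 6:v→11,f→6 7:v→8,f→8 8:v→8,f→8 9:v→3,f→7 10:v→3,f→12 11:v→3,f→13 12:v→7,f→7 13:v→3,f→3 (ε-aug+det+¬).
'vvf': run [21, 17, 7, 3] end={s15,s31,s47} — reject; 3/3 del acc.
'vvvv': run [21, 17, 7, 5, 1] end={s15} — reject; 4/4 del acc.
'vfffv': run [21, 17, 14, 11, 5, 1] end={s15} ∉↓L; 5/5 single-dels accept.
'vffff': N↓-sim [21, 17, 14, 11, 5, 1] end={s15} — reject; 5/5 deletions ∈↓L.
'fvffvv': run [21, 19, 13, 11, 9, 5, 1] end={s15} rej; 6/6 del acc.
'ffvfff': |S_i|=[21, 19, 16, 10, 9, 8, 3] end={s15,s31,s47} rej; 6/6 deletions ∈↓L.
6 minimals (antichain).

min(Σ*\↓L) = [vvf, vvvv, vfffv, vffff, fvffvv, ffvfff].


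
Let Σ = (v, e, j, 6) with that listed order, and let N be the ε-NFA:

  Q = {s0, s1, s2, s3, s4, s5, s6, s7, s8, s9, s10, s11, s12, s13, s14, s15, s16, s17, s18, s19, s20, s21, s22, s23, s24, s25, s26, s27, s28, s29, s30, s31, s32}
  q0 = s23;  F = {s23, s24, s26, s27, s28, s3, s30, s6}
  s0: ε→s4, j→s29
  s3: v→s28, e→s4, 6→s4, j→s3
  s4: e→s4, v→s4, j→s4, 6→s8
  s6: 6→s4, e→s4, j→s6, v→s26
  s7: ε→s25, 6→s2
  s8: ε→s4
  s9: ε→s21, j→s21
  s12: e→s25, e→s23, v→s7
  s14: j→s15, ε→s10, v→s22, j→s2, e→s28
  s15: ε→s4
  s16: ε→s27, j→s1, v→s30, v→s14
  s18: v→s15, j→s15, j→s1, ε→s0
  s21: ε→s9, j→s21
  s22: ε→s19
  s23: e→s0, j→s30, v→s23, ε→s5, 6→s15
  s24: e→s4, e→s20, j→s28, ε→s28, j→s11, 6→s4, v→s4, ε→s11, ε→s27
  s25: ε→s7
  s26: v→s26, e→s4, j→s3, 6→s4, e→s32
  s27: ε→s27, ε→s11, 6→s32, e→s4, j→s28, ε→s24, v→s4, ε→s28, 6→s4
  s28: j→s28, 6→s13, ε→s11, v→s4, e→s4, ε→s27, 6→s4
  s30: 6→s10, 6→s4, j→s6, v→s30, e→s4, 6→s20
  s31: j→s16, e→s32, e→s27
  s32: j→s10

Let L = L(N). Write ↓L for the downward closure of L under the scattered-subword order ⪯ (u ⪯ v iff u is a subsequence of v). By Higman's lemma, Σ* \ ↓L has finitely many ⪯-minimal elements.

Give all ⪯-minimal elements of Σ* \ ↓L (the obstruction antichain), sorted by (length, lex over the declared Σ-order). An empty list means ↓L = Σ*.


Antichain: [e, 6, jjvjvv].

|Q|=33, |F|=8, |δ|=85 (21 ε).
min D↑ (7 st, q0=0, F={1}): 0:v→0,e→1,j→2,6→1 1:v→1,e→1,j→1,6→1 2:v→2,e→1,j→3,6→1 3:v→4,e→1,j→3,6→1 4:v→4,e→1,j→5,6→1 5:v→6,e→1,j→5,6→1 6:v→1,e→1,j→6,6→1 [Hopcroft].
'e': |S_i|=[19, 7] end={s0,s10,s20,s29,s32,s4,s8} rej; 1/1 deletions ∈↓L.
'6': |S_i|=[19, 7] end={s10,s13,s15,s20,s32,s4,s8} rej; 1/1 deletions ∈↓L.
'jjvjvv': |S_i|=[19, 15, 13, 12, 11, 10, 2] end={s4,s8} rej; 6/6 deletions ∈↓L.
3 minimals (antichain).


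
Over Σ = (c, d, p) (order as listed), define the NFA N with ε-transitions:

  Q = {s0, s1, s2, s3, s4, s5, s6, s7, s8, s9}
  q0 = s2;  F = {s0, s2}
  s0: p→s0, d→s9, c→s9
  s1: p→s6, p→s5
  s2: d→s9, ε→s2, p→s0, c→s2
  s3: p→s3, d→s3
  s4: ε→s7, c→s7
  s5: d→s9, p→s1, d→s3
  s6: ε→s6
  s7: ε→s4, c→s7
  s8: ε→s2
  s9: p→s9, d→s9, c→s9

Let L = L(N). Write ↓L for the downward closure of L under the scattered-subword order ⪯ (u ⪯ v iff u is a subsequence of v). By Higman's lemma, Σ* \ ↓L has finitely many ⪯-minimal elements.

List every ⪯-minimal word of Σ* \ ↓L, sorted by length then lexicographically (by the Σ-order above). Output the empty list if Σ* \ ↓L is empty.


|Q|=10, |F|=2, |δ|=23 (5 ε).
min D↑ (3 st, q0=0, F={1}): 0:c→0,d→1,p→2 1:c→1,d→1,p→1 2:c→1,d→1,p→2 (ε-aug+det+¬).
'd': N↓-sim [3, 1] end={s9} rej; 1/1 del acc.
'pc': |S_i|=[3, 2, 1] end={s9} ∉↓L; 2/2 del acc.
2 words, ⪯-incomp.

min(Σ*\↓L) = [d, pc].


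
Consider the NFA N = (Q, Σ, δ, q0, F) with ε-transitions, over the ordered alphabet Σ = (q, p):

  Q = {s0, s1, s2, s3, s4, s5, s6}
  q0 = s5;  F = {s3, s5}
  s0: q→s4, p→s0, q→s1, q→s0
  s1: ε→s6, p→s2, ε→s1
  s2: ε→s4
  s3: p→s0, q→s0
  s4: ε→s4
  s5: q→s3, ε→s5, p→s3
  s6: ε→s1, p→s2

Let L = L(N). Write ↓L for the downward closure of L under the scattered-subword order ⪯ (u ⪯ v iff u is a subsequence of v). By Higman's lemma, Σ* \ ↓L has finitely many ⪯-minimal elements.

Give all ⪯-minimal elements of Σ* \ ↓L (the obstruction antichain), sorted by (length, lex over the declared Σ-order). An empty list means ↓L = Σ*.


min(Σ*\↓L) = [qq, qp, pq, pp].

|Q|=7, |F|=2, |δ|=16 (6 ε).
min D↑ (3 st, q0=0, F={2}): 0:q→1,p→1 1:q→2,p→2 2:q→2,p→2 (ε-aug+det+¬).
'qq': run [7, 6, 5] end={s0,s1,s2,s4,s6} ∉↓L; 2/2 single-dels accept.
'qp': run [7, 6, 5] end={s0,s1,s2,s4,s6} rej; 2/2 del acc.
'pq': run [7, 6, 5] end={s0,s1,s2,s4,s6} rej; 2/2 del acc.
'pp': N↓-sim [7, 6, 5] end={s0,s1,s2,s4,s6} rej; 2/2 deletions ∈↓L.
4 minimals (antichain).


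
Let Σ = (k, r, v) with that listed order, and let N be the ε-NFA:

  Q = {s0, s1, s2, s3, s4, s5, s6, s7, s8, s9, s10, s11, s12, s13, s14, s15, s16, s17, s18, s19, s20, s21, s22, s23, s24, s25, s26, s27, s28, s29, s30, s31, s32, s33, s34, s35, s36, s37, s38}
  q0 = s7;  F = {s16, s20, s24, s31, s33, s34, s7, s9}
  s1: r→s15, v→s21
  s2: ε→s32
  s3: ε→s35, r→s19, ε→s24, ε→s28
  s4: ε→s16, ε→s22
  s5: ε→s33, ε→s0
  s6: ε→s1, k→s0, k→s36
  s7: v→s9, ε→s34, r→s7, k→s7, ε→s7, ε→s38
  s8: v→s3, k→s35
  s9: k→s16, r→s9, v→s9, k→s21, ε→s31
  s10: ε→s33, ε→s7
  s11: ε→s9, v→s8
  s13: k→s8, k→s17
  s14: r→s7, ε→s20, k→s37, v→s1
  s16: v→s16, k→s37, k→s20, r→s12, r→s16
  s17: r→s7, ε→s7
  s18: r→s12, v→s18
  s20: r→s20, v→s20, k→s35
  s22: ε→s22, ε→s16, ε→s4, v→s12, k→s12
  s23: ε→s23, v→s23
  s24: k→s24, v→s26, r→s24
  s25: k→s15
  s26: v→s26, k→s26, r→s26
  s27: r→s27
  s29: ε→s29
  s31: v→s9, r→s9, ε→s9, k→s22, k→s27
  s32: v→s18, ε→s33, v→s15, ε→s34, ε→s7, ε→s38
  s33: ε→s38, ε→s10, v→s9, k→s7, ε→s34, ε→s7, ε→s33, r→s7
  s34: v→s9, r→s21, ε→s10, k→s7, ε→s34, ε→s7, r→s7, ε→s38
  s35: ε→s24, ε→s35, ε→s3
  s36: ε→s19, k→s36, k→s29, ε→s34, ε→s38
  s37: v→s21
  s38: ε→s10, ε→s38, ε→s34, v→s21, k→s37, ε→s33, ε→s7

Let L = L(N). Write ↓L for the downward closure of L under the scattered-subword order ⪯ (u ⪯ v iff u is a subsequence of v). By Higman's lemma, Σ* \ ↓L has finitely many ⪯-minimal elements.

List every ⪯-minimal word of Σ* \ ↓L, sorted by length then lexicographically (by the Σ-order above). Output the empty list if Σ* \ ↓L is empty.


|Q|=39, |F|=8, |δ|=108 (48 ε).
min D↑ (6 st, q0=0, F={5}): 0:k→0,r→0,v→1 1:k→2,r→1,v→1 2:k→3,r→2,v→2 3:k→4,r→3,v→3 4:k→4,r→4,v→5 5:k→5,r→5,v→5 [Hopcroft].
'vkkkv': run [21, 16, 14, 10, 6, 1] end={s26} ∉↓L; 5/5 del acc.
1 minimals (antichain).

min(Σ*\↓L) = [vkkkv].


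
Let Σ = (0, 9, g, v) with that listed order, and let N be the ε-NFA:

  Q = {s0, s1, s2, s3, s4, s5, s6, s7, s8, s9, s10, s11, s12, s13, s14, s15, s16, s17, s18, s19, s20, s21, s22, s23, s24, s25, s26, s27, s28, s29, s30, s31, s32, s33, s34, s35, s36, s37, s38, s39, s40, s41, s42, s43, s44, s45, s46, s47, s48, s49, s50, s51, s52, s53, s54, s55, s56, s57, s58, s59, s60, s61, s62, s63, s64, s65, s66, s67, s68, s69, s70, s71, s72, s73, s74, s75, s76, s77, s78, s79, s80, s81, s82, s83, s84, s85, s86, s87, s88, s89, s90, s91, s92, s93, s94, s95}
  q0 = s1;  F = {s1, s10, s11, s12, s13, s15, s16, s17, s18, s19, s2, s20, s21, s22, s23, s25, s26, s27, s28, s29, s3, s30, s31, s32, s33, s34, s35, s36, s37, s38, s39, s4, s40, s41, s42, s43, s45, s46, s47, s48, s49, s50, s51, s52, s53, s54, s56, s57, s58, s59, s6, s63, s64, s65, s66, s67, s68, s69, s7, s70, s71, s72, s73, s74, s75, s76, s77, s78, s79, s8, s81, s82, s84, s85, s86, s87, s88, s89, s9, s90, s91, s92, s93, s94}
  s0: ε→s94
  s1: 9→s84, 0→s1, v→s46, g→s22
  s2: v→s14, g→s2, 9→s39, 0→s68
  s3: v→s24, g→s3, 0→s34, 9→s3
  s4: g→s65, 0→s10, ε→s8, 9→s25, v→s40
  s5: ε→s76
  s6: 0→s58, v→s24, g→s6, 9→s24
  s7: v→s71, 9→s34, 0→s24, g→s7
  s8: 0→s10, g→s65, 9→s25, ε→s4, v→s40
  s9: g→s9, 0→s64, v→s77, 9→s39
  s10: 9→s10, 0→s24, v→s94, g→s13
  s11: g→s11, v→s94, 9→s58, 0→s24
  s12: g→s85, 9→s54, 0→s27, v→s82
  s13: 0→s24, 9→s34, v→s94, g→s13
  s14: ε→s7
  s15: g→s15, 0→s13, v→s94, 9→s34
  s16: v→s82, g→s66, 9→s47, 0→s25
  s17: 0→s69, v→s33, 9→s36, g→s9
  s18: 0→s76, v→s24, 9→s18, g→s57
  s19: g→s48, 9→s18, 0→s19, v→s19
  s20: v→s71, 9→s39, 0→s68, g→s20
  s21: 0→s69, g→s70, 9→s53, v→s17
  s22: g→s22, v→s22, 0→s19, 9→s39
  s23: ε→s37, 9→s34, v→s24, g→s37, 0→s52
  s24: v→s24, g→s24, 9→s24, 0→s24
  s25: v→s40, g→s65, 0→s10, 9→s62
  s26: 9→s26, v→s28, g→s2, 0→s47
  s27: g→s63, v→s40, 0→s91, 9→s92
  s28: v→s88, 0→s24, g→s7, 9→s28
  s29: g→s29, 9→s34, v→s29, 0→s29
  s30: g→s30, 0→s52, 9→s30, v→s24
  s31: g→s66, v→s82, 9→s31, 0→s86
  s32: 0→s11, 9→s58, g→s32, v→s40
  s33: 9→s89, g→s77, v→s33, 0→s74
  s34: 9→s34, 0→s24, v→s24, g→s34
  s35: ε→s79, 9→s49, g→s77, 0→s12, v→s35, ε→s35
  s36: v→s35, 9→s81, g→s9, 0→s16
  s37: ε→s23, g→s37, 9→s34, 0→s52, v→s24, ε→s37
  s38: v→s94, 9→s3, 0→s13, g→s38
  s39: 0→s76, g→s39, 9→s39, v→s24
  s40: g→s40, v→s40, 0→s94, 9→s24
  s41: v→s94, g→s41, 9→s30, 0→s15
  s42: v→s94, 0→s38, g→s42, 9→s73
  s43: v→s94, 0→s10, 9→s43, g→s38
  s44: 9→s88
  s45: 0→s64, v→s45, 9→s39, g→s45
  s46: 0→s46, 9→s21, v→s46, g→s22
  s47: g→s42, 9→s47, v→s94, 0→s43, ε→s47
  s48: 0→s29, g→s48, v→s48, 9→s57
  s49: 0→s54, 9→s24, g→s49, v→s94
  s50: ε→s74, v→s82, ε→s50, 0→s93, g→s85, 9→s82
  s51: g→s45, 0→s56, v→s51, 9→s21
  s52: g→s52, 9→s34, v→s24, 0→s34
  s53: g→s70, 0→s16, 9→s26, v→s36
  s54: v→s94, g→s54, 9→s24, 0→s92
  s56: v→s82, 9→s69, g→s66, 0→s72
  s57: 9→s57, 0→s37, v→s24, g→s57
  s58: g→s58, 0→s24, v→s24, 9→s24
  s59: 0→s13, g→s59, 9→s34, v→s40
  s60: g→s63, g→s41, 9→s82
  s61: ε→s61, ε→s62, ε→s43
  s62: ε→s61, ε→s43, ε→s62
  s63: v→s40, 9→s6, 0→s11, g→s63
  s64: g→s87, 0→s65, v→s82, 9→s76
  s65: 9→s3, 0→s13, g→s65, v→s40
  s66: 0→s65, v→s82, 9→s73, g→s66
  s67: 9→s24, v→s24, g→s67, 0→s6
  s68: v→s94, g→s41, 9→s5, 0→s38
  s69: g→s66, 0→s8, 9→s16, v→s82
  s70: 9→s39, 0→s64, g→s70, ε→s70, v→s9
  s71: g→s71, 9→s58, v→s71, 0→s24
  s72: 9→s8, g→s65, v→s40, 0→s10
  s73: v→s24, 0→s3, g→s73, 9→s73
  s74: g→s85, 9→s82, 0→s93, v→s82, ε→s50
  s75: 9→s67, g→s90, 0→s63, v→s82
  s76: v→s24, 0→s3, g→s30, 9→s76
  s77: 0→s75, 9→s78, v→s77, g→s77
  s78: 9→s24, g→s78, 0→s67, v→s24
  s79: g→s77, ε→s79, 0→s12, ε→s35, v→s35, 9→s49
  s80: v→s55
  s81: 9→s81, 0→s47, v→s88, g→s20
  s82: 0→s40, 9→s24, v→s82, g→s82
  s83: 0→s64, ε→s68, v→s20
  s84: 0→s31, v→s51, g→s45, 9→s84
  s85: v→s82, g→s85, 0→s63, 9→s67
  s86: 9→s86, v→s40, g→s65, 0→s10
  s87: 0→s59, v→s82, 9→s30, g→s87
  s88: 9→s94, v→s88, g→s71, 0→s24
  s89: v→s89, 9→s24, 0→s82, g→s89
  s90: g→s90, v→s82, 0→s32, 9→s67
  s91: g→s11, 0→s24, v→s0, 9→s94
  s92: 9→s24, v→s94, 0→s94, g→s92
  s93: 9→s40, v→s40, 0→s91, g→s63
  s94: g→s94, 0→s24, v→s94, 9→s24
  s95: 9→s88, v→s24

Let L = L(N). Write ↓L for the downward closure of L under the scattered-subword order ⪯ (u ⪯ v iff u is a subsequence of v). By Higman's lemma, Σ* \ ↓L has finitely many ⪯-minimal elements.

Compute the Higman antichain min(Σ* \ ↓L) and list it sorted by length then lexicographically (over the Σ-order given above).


|Q|=96, |F|=84, |δ|=373 (24 ε).
min D↑ (81 st, q0=0, F={18}): 0:0→0,9→1,g→2,v→3 1:0→4,9→1,g→5,v→6 2:0→7,9→8,g→2,v→2 3:0→3,9→9,g→2,v→3 4:0→10,9→4,g→11,v→12 5:0→13,9→8,g→5,v→5 6:0→14,9→9,g→5,v→6 7:0→7,9→15,g→16,v→7 8:0→17,9→8,g→8,v→18 9:0→19,9→20,g→21,v→22 10:0→23,9→10,g→24,v→25 11:0→24,9→26,g→11,v→12 12:0→25,9→18,g→12,v→12 13:0→24,9→17,g→27,v→12 14:0→28,9→19,g→11,v→12 15:0→17,9→15,g→29,v→18 16:0→30,9→29,g→16,v→16 17:0→31,9→17,g→32,v→18 18:0→18,9→18,g→18,v→18 19:0→33,9→34,g→11,v→12 20:0→34,9→35,g→21,v→36 21:0→13,9→8,g→21,v→37 22:0→19,9→36,g→37,v→38 23:0→18,9→23,g→39,v→40 24:0→39,9→31,g→24,v→25 25:0→40,9→18,g→25,v→25 26:0→31,9→26,g→26,v→18 27:0→41,9→32,g→27,v→12 28:0→23,9→33,g→24,v→25 29:0→42,9→29,g→29,v→18 30:0→30,9→43,g→30,v→30 31:0→43,9→31,g→31,v→18 32:0→44,9→32,g→32,v→18 33:0→23,9→45,g→24,v→25 34:0→45,9→46,g→11,v→12 35:0→46,9→35,g→47,v→48 36:0→34,9→49,g→37,v→50 37:0→13,9→8,g→37,v→51 38:0→52,9→53,g→51,v→38 39:0→18,9→43,g→39,v→40 40:0→18,9→18,g→40,v→40 41:0→39,9→43,g→41,v→25 42:0→44,9→43,g→42,v→18 43:0→18,9→43,g→43,v→18 44:0→43,9→43,g→44,v→18 45:0→23,9→54,g→24,v→25 46:0→54,9→46,g→55,v→40 47:0→56,9→8,g→47,v→57 48:0→18,9→48,g→57,v→58 49:0→46,9→49,g→59,v→58 50:0→60,9→61,g→51,v→50 51:0→62,9→63,g→51,v→51 52:0→64,9→12,g→65,v→12 53:0→12,9→18,g→53,v→53 54:0→23,9→54,g→66,v→40 55:0→66,9→26,g→55,v→40 56:0→66,9→17,g→67,v→40 57:0→18,9→43,g→57,v→68 58:0→18,9→40,g→68,v→58 59:0→56,9→8,g→59,v→68 60:0→69,9→70,g→65,v→12 61:0→70,9→18,g→61,v→40 62:0→71,9→72,g→73,v→12 63:0→72,9→18,g→63,v→18 64:0→74,9→25,g→71,v→25 65:0→71,9→72,g→65,v→12 66:0→39,9→31,g→66,v→40 67:0→75,9→32,g→67,v→40 68:0→18,9→76,g→68,v→68 69:0→74,9→77,g→71,v→25 70:0→77,9→18,g→70,v→40 71:0→78,9→79,g→71,v→25 72:0→79,9→18,g→72,v→18 73:0→80,9→72,g→73,v→12 74:0→18,9→40,g→78,v→40 75:0→39,9→43,g→75,v→40 76:0→18,9→18,g→76,v→18 77:0→40,9→18,g→77,v→40 78:0→18,9→76,g→78,v→40 79:0→76,9→18,g→79,v→18 80:0→78,9→76,g→80,v→25 [Hopcroft].
'g9v': run [90, 54, 17, 1] end={s24} rej; 3/3 single-dels accept.
'90v9': N↓-sim [90, 84, 56, 5, 1] end={s24} ∉↓L; 4/4 del acc.
'90000': |S_i|=[90, 84, 56, 30, 9, 1] end={s24} ∉↓L; 5/5 deletions ∈↓L.
'g0g090': N↓-sim [90, 54, 36, 29, 16, 3, 1] end={s24} ∉↓L; 6/6 deletions ∈↓L.
'v999v0': N↓-sim [90, 86, 77, 68, 41, 9, 1] end={s24} — reject; 6/6 deletions ∈↓L.
'v9vv99': run [90, 86, 77, 68, 31, 12, 1] end={s24} — reject; 6/6 deletions ∈↓L.
6 minimals (antichain).

A = [g9v, 90v9, 90000, g0g090, v999v0, v9vv99].


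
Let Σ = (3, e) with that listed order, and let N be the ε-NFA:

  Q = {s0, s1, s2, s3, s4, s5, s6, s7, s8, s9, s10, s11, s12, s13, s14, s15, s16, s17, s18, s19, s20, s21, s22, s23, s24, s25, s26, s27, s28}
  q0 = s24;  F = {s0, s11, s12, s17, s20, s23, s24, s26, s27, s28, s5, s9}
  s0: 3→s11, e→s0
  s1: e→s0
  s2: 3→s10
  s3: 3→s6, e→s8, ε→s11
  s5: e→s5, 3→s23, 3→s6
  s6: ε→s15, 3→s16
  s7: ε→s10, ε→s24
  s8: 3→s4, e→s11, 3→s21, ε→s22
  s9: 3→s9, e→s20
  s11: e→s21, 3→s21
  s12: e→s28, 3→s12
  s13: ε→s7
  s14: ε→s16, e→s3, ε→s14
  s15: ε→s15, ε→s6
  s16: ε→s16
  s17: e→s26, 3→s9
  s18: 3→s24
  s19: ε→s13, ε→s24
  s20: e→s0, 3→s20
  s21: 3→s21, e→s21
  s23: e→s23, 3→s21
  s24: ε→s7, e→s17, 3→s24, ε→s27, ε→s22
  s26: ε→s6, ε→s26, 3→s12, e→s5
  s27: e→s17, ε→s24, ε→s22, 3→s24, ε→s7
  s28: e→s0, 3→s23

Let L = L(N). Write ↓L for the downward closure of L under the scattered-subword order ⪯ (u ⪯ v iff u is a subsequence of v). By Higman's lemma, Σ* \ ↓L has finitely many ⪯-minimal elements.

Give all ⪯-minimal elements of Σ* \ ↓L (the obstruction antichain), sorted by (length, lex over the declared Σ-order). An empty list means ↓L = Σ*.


|Q|=29, |F|=12, |δ|=58 (21 ε).
min D↑ (12 st, q0=0, F={11}): 0:3→0,e→1 1:3→2,e→3 2:3→2,e→4 3:3→5,e→6 4:3→4,e→7 5:3→5,e→8 6:3→9,e→6 7:3→10,e→7 8:3→9,e→7 9:3→11,e→9 10:3→11,e→11 11:3→11,e→11 (ε-aug+det+¬).
'eee33': N↓-sim [19, 14, 12, 9, 6, 2] end={s16,s21} — reject; 5/5 single-dels accept.
'e3ee3e': run [19, 14, 11, 6, 4, 2, 1] end={s21} — reject; 6/6 single-dels accept.
2 obstructions.

A = [eee33, e3ee3e].


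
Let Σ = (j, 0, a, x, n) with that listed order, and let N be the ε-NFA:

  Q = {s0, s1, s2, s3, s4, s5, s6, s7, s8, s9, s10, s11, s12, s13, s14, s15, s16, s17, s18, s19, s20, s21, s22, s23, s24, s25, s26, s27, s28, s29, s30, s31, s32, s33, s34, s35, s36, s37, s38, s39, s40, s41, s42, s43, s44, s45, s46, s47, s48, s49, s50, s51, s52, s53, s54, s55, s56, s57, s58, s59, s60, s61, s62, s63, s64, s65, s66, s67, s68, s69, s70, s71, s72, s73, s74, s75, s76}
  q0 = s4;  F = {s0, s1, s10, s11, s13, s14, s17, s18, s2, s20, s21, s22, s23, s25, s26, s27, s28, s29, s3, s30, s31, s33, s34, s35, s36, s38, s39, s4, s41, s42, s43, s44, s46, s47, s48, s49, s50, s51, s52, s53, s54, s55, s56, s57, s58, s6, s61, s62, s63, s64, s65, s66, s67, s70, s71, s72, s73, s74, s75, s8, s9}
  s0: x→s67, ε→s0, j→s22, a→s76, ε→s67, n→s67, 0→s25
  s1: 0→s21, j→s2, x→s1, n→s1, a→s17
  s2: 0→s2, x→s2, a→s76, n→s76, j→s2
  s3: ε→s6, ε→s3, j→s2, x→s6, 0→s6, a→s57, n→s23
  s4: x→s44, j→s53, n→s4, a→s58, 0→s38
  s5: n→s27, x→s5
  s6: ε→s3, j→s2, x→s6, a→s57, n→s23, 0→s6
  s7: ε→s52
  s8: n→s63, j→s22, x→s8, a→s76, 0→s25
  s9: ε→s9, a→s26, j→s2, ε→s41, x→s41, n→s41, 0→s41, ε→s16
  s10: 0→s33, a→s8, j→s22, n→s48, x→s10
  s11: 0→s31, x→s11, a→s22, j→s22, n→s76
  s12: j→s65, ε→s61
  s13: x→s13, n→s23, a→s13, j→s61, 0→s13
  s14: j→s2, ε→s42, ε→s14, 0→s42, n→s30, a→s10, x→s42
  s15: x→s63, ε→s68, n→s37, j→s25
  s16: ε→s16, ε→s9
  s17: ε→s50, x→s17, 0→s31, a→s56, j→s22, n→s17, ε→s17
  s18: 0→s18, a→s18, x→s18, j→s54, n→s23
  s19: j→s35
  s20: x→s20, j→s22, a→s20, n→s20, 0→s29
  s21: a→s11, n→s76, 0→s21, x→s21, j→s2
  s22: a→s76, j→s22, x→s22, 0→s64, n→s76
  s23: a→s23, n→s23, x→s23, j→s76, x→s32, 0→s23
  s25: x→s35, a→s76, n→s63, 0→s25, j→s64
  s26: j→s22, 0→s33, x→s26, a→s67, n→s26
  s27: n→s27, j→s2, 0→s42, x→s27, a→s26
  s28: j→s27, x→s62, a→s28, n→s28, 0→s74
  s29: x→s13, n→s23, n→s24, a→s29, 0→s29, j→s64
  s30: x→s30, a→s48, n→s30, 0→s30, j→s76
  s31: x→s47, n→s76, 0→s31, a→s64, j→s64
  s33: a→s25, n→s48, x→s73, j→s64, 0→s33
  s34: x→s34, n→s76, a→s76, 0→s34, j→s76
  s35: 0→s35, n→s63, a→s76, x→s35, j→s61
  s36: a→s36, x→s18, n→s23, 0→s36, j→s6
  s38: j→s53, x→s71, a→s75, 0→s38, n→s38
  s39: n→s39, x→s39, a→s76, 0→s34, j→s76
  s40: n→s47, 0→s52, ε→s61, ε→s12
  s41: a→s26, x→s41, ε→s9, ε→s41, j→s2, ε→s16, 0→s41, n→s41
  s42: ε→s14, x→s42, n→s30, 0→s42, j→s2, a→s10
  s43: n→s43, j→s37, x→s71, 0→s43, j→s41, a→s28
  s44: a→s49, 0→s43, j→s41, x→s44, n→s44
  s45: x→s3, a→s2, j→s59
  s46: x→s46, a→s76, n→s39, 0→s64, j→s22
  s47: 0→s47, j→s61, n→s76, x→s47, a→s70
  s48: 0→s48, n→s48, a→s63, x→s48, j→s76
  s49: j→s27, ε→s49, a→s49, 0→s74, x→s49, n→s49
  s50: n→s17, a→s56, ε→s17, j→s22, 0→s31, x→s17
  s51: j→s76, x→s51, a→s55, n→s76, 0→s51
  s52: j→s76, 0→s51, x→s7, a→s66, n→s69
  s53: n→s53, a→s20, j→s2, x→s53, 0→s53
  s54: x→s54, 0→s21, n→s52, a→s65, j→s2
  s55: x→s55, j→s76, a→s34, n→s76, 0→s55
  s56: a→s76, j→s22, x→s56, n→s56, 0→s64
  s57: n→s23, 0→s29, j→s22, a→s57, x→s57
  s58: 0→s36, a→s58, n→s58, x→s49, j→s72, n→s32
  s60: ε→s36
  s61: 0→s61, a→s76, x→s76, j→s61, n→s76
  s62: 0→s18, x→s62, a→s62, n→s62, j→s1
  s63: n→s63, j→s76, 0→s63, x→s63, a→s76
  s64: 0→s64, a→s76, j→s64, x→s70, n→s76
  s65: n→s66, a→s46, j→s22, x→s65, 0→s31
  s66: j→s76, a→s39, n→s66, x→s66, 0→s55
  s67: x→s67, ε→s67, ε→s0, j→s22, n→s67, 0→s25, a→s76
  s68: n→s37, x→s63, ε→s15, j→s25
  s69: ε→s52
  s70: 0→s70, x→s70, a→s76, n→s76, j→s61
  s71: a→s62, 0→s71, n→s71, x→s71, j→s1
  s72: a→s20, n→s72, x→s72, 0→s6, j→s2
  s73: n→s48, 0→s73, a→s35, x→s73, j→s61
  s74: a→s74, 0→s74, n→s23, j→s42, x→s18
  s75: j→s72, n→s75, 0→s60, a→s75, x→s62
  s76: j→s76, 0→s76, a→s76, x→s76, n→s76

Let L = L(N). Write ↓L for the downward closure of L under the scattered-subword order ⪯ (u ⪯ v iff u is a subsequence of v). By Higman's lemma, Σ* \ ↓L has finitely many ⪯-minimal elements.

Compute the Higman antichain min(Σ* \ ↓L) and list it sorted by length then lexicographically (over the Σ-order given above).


|Q|=77, |F|=61, |δ|=359 (30 ε).
min D↑ (57 st, q0=0, F={14}): 0:j→1,0→2,a→3,x→4,n→0 1:j→5,0→1,a→6,x→1,n→1 2:j→1,0→2,a→7,x→8,n→2 3:j→9,0→10,a→3,x→11,n→3 4:j→12,0→13,a→11,x→4,n→4 5:j→5,0→5,a→14,x→5,n→14 6:j→15,0→16,a→6,x→6,n→6 7:j→9,0→10,a→7,x→17,n→7 8:j→18,0→8,a→17,x→8,n→8 9:j→5,0→19,a→6,x→9,n→9 10:j→19,0→10,a→10,x→20,n→21 11:j→22,0→23,a→11,x→11,n→11 12:j→5,0→12,a→24,x→12,n→12 13:j→12,0→13,a→25,x→8,n→13 14:j→14,0→14,a→14,x→14,n→14 15:j→15,0→26,a→14,x→15,n→14 16:j→26,0→16,a→16,x→27,n→21 17:j→18,0→20,a→17,x→17,n→17 18:j→5,0→28,a→29,x→18,n→18 19:j→5,0→19,a→30,x→19,n→21 20:j→31,0→20,a→20,x→20,n→21 21:j→14,0→21,a→21,x→21,n→21 22:j→5,0→32,a→24,x→22,n→22 23:j→32,0→23,a→23,x→20,n→21 24:j→15,0→33,a→34,x→24,n→24 25:j→22,0→23,a→25,x→17,n→25 26:j→26,0→26,a→14,x→35,n→14 27:j→36,0→27,a→27,x→27,n→21 28:j→5,0→28,a→37,x→28,n→14 29:j→15,0→38,a→39,x→29,n→29 30:j→15,0→16,a→30,x→30,n→21 31:j→5,0→28,a→40,x→31,n→41 32:j→5,0→32,a→42,x→32,n→43 33:j→26,0→33,a→44,x→45,n→46 34:j→15,0→44,a→14,x→34,n→34 35:j→36,0→35,a→14,x→35,n→14 36:j→36,0→36,a→14,x→14,n→14 37:j→15,0→38,a→15,x→37,n→14 38:j→26,0→38,a→26,x→47,n→14 39:j→15,0→26,a→14,x→39,n→39 40:j→15,0→38,a→48,x→40,n→49 41:j→14,0→50,a→49,x→41,n→41 42:j→15,0→33,a→51,x→42,n→46 43:j→14,0→43,a→46,x→43,n→43 44:j→26,0→44,a→14,x→52,n→53 45:j→36,0→45,a→52,x→45,n→46 46:j→14,0→46,a→53,x→46,n→46 47:j→36,0→47,a→35,x→47,n→14 48:j→15,0→26,a→14,x→48,n→54 49:j→14,0→55,a→54,x→49,n→49 50:j→14,0→50,a→55,x→50,n→14 51:j→15,0→44,a→14,x→51,n→53 52:j→36,0→52,a→14,x→52,n→53 53:j→14,0→53,a→14,x→53,n→53 54:j→14,0→56,a→14,x→54,n→54 55:j→14,0→55,a→56,x→55,n→14 56:j→14,0→56,a→14,x→56,n→14 [Hopcroft].
'jja': N↓-sim [69, 55, 6, 1] end={s76} ∉↓L; 3/3 single-dels accept.
'jjn': N↓-sim [69, 55, 6, 1] end={s76} ∉↓L; 3/3 deletions ∈↓L.
'a0nj': |S_i|=[69, 59, 44, 15, 1] end={s76} ∉↓L; 4/4 del acc.
'0xj0n': run [69, 65, 57, 25, 13, 1] end={s76} — reject; 5/5 deletions ∈↓L.
'xjaaa': N↓-sim [69, 63, 44, 28, 15, 1] end={s76} — reject; 5/5 del acc.
'ja0xjx': |S_i|=[69, 55, 35, 19, 13, 2, 1] end={s76} — reject; 6/6 deletions ∈↓L.
6 minimals (antichain).

min(Σ*\↓L) = [jja, jjn, a0nj, 0xj0n, xjaaa, ja0xjx].
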